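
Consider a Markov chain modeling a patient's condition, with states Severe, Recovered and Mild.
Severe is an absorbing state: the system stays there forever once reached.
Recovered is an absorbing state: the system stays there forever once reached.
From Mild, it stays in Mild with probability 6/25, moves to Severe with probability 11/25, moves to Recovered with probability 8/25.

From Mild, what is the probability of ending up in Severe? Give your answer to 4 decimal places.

0.5789

Let h(s) be the probability of absorption at Severe starting from transient state s. Then h(Severe) = 1 and h(Recovered) = 0. By first-step analysis:
h(Mild) = 0.44·1 + 0.32·0 + 0.24·h(Mild)
Solving: h(Mild) = 0.5789.
Starting from Mild, the probability is 0.5789.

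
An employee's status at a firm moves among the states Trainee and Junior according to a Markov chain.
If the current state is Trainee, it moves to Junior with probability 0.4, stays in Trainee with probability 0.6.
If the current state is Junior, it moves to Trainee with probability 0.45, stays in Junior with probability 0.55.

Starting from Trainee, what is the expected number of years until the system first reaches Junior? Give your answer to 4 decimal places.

Let t(s) be the expected number of years to first reach Junior from state s, with t(Junior) = 0. Conditioning on the first year:
t(Trainee) = 1 + 0.6·t(Trainee)
Solving: t(Trainee) = 2.5000.
Expected years from Trainee to Junior: 2.5000.

2.5000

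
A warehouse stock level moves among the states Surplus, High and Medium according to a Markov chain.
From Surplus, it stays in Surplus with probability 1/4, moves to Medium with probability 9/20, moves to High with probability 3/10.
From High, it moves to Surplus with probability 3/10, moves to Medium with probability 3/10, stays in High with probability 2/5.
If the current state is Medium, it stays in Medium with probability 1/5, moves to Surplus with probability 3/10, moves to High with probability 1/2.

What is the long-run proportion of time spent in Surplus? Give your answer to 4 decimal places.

0.2857

Let the stationary distribution be π with π = πP and π_1 + π_2 + π_3 = 1.
π_1 = 0.25·π_1 + 0.3·π_2 + 0.3·π_3
π_2 = 0.3·π_1 + 0.4·π_2 + 0.5·π_3
Solving with the normalization constraint gives π = (0.2857, 0.4026, 0.3117).
So the stationary probability of Surplus is 0.2857.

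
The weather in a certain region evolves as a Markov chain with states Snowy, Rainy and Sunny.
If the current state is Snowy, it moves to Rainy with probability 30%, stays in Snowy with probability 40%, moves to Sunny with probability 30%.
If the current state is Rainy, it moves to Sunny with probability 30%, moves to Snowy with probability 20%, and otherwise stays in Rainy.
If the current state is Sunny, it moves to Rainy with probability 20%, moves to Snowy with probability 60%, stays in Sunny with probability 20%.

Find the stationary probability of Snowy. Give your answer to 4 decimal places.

Let the stationary distribution be π with π = πP and π_1 + π_2 + π_3 = 1.
π_1 = 0.4·π_1 + 0.2·π_2 + 0.6·π_3
π_2 = 0.3·π_1 + 0.5·π_2 + 0.2·π_3
Solving with the normalization constraint gives π = (0.3864, 0.3409, 0.2727).
So the stationary probability of Snowy is 0.3864.

0.3864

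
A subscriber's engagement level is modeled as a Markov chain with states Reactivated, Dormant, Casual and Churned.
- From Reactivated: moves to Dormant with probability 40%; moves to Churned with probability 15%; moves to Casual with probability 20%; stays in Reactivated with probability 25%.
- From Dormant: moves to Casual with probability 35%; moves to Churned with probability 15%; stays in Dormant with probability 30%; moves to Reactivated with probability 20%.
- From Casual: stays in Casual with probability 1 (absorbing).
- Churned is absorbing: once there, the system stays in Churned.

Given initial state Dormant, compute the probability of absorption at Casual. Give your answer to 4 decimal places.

0.6798

Let h(s) be the probability of absorption at Casual starting from transient state s. Then h(Casual) = 1 and h(Churned) = 0. By first-step analysis:
h(Reactivated) = 0.25·h(Reactivated) + 0.4·h(Dormant) + 0.2·1 + 0.15·0
h(Dormant) = 0.2·h(Reactivated) + 0.3·h(Dormant) + 0.35·1 + 0.15·0
Solving: h(Reactivated) = 0.6292, h(Dormant) = 0.6798.
Starting from Dormant, the probability is 0.6798.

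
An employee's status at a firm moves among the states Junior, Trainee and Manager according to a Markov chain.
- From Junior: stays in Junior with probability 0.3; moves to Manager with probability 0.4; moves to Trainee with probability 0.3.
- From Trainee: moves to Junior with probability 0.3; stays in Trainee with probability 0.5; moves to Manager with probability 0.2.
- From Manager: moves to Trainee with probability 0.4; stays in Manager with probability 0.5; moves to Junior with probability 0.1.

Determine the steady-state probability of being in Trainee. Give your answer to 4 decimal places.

Let the stationary distribution be π with π = πP and π_1 + π_2 + π_3 = 1.
π_1 = 0.3·π_1 + 0.3·π_2 + 0.1·π_3
π_2 = 0.3·π_1 + 0.5·π_2 + 0.4·π_3
Solving with the normalization constraint gives π = (0.2297, 0.4189, 0.3514).
So the stationary probability of Trainee is 0.4189.

0.4189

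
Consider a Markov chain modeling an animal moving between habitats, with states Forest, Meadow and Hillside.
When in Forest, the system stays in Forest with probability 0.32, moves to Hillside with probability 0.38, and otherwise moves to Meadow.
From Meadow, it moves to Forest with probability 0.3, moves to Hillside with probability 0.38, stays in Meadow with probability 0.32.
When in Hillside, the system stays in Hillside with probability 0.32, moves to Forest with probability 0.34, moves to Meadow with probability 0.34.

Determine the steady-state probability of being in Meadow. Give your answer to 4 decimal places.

Let the stationary distribution be π with π = πP and π_1 + π_2 + π_3 = 1.
π_1 = 0.32·π_1 + 0.3·π_2 + 0.34·π_3
π_2 = 0.3·π_1 + 0.32·π_2 + 0.34·π_3
Solving with the normalization constraint gives π = (0.3208, 0.3208, 0.3585).
So the stationary probability of Meadow is 0.3208.

0.3208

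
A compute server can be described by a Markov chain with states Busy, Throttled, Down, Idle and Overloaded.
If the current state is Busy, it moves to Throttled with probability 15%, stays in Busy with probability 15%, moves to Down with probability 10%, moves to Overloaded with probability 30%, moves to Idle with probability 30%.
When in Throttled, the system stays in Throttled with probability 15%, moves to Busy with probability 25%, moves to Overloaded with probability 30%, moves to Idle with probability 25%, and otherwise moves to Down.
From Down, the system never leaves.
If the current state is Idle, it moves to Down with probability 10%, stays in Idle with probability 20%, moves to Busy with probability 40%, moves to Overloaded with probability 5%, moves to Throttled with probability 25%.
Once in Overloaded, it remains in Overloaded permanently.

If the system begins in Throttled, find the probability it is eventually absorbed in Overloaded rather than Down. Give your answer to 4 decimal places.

0.7584

Let h(s) be the probability of absorption at Overloaded starting from transient state s. Then h(Overloaded) = 1 and h(Down) = 0. By first-step analysis:
h(Busy) = 0.15·h(Busy) + 0.15·h(Throttled) + 0.1·0 + 0.3·h(Idle) + 0.3·1
h(Throttled) = 0.25·h(Busy) + 0.15·h(Throttled) + 0.05·0 + 0.25·h(Idle) + 0.3·1
h(Idle) = 0.4·h(Busy) + 0.25·h(Throttled) + 0.1·0 + 0.2·h(Idle) + 0.05·1
Solving: h(Busy) = 0.7195, h(Throttled) = 0.7584, h(Idle) = 0.6592.
Starting from Throttled, the probability is 0.7584.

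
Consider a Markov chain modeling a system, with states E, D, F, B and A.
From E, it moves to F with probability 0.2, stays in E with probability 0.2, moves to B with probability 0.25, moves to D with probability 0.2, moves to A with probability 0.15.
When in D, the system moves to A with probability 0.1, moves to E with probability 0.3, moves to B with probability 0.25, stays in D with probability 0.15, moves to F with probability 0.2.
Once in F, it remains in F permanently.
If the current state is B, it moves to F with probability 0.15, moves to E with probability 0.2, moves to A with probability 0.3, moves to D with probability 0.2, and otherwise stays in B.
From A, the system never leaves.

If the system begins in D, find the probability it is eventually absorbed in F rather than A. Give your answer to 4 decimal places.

0.5441

Let h(s) be the probability of absorption at F starting from transient state s. Then h(F) = 1 and h(A) = 0. By first-step analysis:
h(E) = 0.2·h(E) + 0.2·h(D) + 0.2·1 + 0.25·h(B) + 0.15·0
h(D) = 0.3·h(E) + 0.15·h(D) + 0.2·1 + 0.25·h(B) + 0.1·0
h(B) = 0.2·h(E) + 0.2·h(D) + 0.15·1 + 0.15·h(B) + 0.3·0
Solving: h(E) = 0.5194, h(D) = 0.5441, h(B) = 0.4267.
Starting from D, the probability is 0.5441.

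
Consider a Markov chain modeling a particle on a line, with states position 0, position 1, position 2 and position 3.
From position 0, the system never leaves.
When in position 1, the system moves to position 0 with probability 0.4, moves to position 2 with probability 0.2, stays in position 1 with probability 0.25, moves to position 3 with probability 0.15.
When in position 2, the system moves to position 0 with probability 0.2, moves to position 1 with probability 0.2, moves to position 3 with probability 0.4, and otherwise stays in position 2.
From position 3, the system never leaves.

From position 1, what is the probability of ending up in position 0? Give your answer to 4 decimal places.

Let h(s) be the probability of absorption at position 0 starting from transient state s. Then h(position 0) = 1 and h(position 3) = 0. By first-step analysis:
h(position 1) = 0.4·1 + 0.25·h(position 1) + 0.2·h(position 2) + 0.15·0
h(position 2) = 0.2·1 + 0.2·h(position 1) + 0.2·h(position 2) + 0.4·0
Solving: h(position 1) = 0.6429, h(position 2) = 0.4107.
Starting from position 1, the probability is 0.6429.

0.6429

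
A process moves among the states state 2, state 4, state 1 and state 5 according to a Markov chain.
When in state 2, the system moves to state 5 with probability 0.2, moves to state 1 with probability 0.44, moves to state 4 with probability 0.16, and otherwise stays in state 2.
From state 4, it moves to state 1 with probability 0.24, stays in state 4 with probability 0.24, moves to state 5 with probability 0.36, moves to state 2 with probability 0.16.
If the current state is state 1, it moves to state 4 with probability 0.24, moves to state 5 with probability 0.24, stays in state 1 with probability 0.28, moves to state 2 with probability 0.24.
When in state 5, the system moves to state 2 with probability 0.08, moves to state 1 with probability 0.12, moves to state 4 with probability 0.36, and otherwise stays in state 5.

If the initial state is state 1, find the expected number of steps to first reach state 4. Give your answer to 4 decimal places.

Let t(s) be the expected number of steps to first reach state 4 from state s, with t(state 4) = 0. Conditioning on the first step:
t(state 2) = 1 + 0.2·t(state 2) + 0.44·t(state 1) + 0.2·t(state 5)
t(state 1) = 1 + 0.24·t(state 2) + 0.28·t(state 1) + 0.24·t(state 5)
t(state 5) = 1 + 0.08·t(state 2) + 0.12·t(state 1) + 0.44·t(state 5)
Solving: t(state 2) = 4.1667, t(state 1) = 3.8462, t(state 5) = 3.2051.
Expected steps from state 1 to state 4: 3.8462.

3.8462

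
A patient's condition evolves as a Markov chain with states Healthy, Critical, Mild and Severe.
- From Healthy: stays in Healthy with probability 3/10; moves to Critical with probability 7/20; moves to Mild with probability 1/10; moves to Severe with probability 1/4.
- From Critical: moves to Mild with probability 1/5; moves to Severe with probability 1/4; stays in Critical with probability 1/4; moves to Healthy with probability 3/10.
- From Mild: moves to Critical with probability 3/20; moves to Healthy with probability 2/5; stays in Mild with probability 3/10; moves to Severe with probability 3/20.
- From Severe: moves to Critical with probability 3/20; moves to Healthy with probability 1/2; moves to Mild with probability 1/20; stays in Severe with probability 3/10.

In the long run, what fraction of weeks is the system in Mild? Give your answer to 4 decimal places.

0.1404

Let the stationary distribution be π with π = πP and π_1 + π_2 + π_3 + π_4 = 1.
π_1 = 0.3·π_1 + 0.3·π_2 + 0.4·π_3 + 0.5·π_4
π_2 = 0.35·π_1 + 0.25·π_2 + 0.15·π_3 + 0.15·π_4
π_3 = 0.1·π_1 + 0.2·π_2 + 0.3·π_3 + 0.05·π_4
Solving with the normalization constraint gives π = (0.3637, 0.2475, 0.1404, 0.2484).
So the stationary probability of Mild is 0.1404.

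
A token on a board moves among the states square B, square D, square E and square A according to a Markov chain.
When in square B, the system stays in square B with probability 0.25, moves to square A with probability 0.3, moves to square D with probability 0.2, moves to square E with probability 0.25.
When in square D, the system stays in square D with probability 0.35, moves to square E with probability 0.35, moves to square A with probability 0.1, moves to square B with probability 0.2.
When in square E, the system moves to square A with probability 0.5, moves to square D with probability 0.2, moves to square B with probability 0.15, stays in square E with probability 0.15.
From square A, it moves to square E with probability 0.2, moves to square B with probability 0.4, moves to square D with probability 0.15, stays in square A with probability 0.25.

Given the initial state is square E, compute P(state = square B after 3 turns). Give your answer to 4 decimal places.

0.2565

Propagate the distribution vector 3 turns from square E.
After 0 turns: (0.0000, 0.0000, 1.0000, 0.0000)
After 1 turn: (0.1500, 0.2000, 0.1500, 0.5000)
After 2 turns: (0.3000, 0.2050, 0.2300, 0.2650)
After 3 turns: (0.2565, 0.2175, 0.2343, 0.2918)
P(in square B after 3 turns) = 0.2565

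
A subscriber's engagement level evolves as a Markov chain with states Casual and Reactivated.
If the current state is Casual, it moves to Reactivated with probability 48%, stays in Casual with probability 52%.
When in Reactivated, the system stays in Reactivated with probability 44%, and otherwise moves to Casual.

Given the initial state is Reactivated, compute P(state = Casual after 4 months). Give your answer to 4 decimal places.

Propagate the distribution vector 4 months from Reactivated.
After 0 months: (0.0000, 1.0000)
After 1 month: (0.5600, 0.4400)
After 2 months: (0.5376, 0.4624)
After 3 months: (0.5385, 0.4615)
After 4 months: (0.5385, 0.4615)
P(in Casual after 4 months) = 0.5385

0.5385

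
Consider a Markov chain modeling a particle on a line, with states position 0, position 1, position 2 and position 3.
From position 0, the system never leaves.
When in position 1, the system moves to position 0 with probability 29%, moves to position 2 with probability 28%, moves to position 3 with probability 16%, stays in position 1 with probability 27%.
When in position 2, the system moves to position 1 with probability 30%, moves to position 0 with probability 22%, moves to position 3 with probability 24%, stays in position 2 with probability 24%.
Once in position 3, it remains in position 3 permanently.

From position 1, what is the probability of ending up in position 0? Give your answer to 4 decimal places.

Let h(s) be the probability of absorption at position 0 starting from transient state s. Then h(position 0) = 1 and h(position 3) = 0. By first-step analysis:
h(position 1) = 0.29·1 + 0.27·h(position 1) + 0.28·h(position 2) + 0.16·0
h(position 2) = 0.22·1 + 0.3·h(position 1) + 0.24·h(position 2) + 0.24·0
Solving: h(position 1) = 0.5990, h(position 2) = 0.5259.
Starting from position 1, the probability is 0.5990.

0.5990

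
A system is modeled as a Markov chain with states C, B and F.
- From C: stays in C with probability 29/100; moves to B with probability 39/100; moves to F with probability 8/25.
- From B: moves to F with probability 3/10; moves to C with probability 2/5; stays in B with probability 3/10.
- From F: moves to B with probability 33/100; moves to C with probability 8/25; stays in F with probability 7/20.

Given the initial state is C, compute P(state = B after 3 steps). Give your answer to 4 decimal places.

0.3405

Propagate the distribution vector 3 steps from C.
After 0 steps: (1.0000, 0.0000, 0.0000)
After 1 step: (0.2900, 0.3900, 0.3200)
After 2 steps: (0.3425, 0.3357, 0.3218)
After 3 steps: (0.3366, 0.3405, 0.3229)
P(in B after 3 steps) = 0.3405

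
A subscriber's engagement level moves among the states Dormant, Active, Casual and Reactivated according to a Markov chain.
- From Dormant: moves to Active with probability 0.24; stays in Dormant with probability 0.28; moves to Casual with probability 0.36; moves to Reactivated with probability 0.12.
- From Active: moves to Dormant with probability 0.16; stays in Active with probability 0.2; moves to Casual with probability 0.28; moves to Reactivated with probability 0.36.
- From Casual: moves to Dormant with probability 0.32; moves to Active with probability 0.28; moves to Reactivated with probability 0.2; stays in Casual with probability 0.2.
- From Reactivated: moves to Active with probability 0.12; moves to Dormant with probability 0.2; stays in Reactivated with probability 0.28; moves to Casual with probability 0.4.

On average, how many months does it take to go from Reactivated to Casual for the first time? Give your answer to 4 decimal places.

2.6836

Let t(s) be the expected number of months to first reach Casual from state s, with t(Casual) = 0. Conditioning on the first month:
t(Dormant) = 1 + 0.28·t(Dormant) + 0.24·t(Active) + 0.12·t(Reactivated)
t(Active) = 1 + 0.16·t(Dormant) + 0.2·t(Active) + 0.36·t(Reactivated)
t(Reactivated) = 1 + 0.2·t(Dormant) + 0.12·t(Active) + 0.28·t(Reactivated)
Solving: t(Dormant) = 2.8450, t(Active) = 3.0266, t(Reactivated) = 2.6836.
Expected months from Reactivated to Casual: 2.6836.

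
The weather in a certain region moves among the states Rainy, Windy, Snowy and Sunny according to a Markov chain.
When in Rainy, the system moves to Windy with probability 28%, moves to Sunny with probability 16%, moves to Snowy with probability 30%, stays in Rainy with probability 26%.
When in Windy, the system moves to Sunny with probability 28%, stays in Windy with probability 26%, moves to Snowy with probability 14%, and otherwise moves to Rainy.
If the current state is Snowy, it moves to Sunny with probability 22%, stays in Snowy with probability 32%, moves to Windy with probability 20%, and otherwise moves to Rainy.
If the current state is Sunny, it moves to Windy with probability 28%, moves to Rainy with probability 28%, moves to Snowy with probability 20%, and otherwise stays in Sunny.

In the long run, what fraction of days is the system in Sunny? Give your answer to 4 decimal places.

Let the stationary distribution be π with π = πP and π_1 + π_2 + π_3 + π_4 = 1.
π_1 = 0.26·π_1 + 0.32·π_2 + 0.26·π_3 + 0.28·π_4
π_2 = 0.28·π_1 + 0.26·π_2 + 0.2·π_3 + 0.28·π_4
π_3 = 0.3·π_1 + 0.14·π_2 + 0.32·π_3 + 0.2·π_4
Solving with the normalization constraint gives π = (0.2798, 0.2556, 0.2416, 0.2230).
So the stationary probability of Sunny is 0.2230.

0.2230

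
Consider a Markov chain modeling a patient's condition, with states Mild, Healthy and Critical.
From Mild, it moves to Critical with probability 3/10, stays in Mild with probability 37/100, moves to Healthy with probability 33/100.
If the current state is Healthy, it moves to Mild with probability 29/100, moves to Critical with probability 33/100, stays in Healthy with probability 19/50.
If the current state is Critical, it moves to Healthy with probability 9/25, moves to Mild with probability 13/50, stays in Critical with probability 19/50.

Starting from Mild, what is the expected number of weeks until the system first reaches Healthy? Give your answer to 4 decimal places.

2.9431

Let t(s) be the expected number of weeks to first reach Healthy from state s, with t(Healthy) = 0. Conditioning on the first week:
t(Mild) = 1 + 0.37·t(Mild) + 0.3·t(Critical)
t(Critical) = 1 + 0.26·t(Mild) + 0.38·t(Critical)
Solving: t(Mild) = 2.9431, t(Critical) = 2.8471.
Expected weeks from Mild to Healthy: 2.9431.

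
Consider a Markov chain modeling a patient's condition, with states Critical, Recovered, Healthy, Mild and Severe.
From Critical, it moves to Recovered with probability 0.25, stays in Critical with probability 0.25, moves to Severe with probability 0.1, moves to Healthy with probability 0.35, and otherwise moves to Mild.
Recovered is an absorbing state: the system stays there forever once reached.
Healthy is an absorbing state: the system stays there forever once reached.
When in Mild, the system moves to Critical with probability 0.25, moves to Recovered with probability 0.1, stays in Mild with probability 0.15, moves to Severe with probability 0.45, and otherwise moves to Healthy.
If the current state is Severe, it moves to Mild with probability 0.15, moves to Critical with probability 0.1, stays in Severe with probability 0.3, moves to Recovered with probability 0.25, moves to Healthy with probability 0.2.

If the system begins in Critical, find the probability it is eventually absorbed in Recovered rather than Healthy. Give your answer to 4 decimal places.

Let h(s) be the probability of absorption at Recovered starting from transient state s. Then h(Recovered) = 1 and h(Healthy) = 0. By first-step analysis:
h(Critical) = 0.25·h(Critical) + 0.25·1 + 0.35·0 + 0.05·h(Mild) + 0.1·h(Severe)
h(Mild) = 0.25·h(Critical) + 0.1·1 + 0.05·0 + 0.15·h(Mild) + 0.45·h(Severe)
h(Severe) = 0.1·h(Critical) + 0.25·1 + 0.2·0 + 0.15·h(Mild) + 0.3·h(Severe)
Solving: h(Critical) = 0.4397, h(Mild) = 0.5294, h(Severe) = 0.5334.
Starting from Critical, the probability is 0.4397.

0.4397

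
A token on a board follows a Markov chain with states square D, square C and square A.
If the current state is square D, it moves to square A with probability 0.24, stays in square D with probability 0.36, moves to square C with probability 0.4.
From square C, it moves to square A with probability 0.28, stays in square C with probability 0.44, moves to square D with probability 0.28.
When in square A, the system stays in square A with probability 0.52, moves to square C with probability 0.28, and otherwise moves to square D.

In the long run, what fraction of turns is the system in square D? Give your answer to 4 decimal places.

0.2736

Let the stationary distribution be π with π = πP and π_1 + π_2 + π_3 = 1.
π_1 = 0.36·π_1 + 0.28·π_2 + 0.2·π_3
π_2 = 0.4·π_1 + 0.44·π_2 + 0.28·π_3
Solving with the normalization constraint gives π = (0.2736, 0.3724, 0.3540).
So the stationary probability of square D is 0.2736.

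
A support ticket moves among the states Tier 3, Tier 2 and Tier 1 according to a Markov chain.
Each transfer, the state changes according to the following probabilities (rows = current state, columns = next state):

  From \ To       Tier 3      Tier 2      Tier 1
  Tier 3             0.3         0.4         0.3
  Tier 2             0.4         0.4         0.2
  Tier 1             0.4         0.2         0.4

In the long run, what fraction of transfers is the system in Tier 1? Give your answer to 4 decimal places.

0.2955

Let the stationary distribution be π with π = πP and π_1 + π_2 + π_3 = 1.
π_1 = 0.3·π_1 + 0.4·π_2 + 0.4·π_3
π_2 = 0.4·π_1 + 0.4·π_2 + 0.2·π_3
Solving with the normalization constraint gives π = (0.3636, 0.3409, 0.2955).
So the stationary probability of Tier 1 is 0.2955.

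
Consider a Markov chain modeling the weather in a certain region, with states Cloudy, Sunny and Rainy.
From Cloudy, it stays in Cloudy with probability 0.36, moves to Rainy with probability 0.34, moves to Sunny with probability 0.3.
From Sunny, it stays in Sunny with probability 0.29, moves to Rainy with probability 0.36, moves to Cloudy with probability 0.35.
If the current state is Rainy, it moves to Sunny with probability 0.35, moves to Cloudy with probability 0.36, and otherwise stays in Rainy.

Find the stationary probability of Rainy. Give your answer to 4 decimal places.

Let the stationary distribution be π with π = πP and π_1 + π_2 + π_3 = 1.
π_1 = 0.36·π_1 + 0.35·π_2 + 0.36·π_3
π_2 = 0.3·π_1 + 0.29·π_2 + 0.35·π_3
Solving with the normalization constraint gives π = (0.3569, 0.3134, 0.3298).
So the stationary probability of Rainy is 0.3298.

0.3298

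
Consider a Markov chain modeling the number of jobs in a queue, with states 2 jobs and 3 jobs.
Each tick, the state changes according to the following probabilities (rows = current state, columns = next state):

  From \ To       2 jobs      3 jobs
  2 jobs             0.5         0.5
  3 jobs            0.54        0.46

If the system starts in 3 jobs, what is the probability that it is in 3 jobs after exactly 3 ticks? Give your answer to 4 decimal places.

Propagate the distribution vector 3 ticks from 3 jobs.
After 0 ticks: (0.0000, 1.0000)
After 1 tick: (0.5400, 0.4600)
After 2 ticks: (0.5184, 0.4816)
After 3 ticks: (0.5193, 0.4807)
P(in 3 jobs after 3 ticks) = 0.4807

0.4807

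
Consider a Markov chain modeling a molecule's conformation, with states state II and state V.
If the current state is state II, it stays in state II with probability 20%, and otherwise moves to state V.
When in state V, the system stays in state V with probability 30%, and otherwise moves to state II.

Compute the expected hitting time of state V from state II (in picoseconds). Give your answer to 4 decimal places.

Let t(s) be the expected number of picoseconds to first reach state V from state s, with t(state V) = 0. Conditioning on the first picosecond:
t(state II) = 1 + 0.2·t(state II)
Solving: t(state II) = 1.2500.
Expected picoseconds from state II to state V: 1.2500.

1.2500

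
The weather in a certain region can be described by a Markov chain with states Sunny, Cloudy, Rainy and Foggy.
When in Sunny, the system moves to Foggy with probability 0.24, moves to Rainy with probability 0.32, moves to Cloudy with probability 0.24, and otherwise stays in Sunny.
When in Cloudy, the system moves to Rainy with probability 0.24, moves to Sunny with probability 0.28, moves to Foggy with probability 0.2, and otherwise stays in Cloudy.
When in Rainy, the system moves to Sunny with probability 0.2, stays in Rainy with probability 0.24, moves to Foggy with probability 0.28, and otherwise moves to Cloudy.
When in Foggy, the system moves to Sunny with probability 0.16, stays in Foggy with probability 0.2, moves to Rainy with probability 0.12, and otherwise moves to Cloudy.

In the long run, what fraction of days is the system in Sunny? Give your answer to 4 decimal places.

0.2170

Let the stationary distribution be π with π = πP and π_1 + π_2 + π_3 + π_4 = 1.
π_1 = 0.2·π_1 + 0.28·π_2 + 0.2·π_3 + 0.16·π_4
π_2 = 0.24·π_1 + 0.28·π_2 + 0.28·π_3 + 0.52·π_4
π_3 = 0.32·π_1 + 0.24·π_2 + 0.24·π_3 + 0.12·π_4
Solving with the normalization constraint gives π = (0.2170, 0.3258, 0.2301, 0.2271).
So the stationary probability of Sunny is 0.2170.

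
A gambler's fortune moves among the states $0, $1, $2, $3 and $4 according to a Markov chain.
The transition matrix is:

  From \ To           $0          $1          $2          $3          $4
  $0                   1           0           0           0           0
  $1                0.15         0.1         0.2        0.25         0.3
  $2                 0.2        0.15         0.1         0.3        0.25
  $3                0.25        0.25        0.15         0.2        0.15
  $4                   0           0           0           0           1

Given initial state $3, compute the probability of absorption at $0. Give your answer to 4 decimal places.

0.5312

Let h(s) be the probability of absorption at $0 starting from transient state s. Then h($0) = 1 and h($4) = 0. By first-step analysis:
h($1) = 0.15·1 + 0.1·h($1) + 0.2·h($2) + 0.25·h($3) + 0.3·0
h($2) = 0.2·1 + 0.15·h($1) + 0.1·h($2) + 0.3·h($3) + 0.25·0
h($3) = 0.25·1 + 0.25·h($1) + 0.15·h($2) + 0.2·h($3) + 0.15·0
Solving: h($1) = 0.4185, h($2) = 0.4690, h($3) = 0.5312.
Starting from $3, the probability is 0.5312.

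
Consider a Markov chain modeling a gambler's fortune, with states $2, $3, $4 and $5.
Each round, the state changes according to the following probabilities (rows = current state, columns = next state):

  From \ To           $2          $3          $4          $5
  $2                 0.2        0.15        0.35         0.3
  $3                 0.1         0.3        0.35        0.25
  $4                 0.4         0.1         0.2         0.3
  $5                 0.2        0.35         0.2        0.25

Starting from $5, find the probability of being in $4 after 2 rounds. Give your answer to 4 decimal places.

0.2825

Propagate the distribution vector 2 rounds from $5.
After 0 rounds: (0.0000, 0.0000, 0.0000, 1.0000)
After 1 round: (0.2000, 0.3500, 0.2000, 0.2500)
After 2 rounds: (0.2050, 0.2425, 0.2825, 0.2700)
P(in $4 after 2 rounds) = 0.2825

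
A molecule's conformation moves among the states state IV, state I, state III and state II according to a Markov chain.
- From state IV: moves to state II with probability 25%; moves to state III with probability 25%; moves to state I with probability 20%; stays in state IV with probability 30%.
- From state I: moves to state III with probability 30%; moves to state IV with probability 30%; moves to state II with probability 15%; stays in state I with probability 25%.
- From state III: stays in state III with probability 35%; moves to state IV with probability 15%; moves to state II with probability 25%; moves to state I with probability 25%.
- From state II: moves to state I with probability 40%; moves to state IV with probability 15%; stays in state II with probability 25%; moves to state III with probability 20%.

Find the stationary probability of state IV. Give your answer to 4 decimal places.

0.2245

Let the stationary distribution be π with π = πP and π_1 + π_2 + π_3 + π_4 = 1.
π_1 = 0.3·π_1 + 0.3·π_2 + 0.15·π_3 + 0.15·π_4
π_2 = 0.2·π_1 + 0.25·π_2 + 0.25·π_3 + 0.4·π_4
π_3 = 0.25·π_1 + 0.3·π_2 + 0.35·π_3 + 0.2·π_4
Solving with the normalization constraint gives π = (0.2245, 0.2722, 0.2805, 0.2228).
So the stationary probability of state IV is 0.2245.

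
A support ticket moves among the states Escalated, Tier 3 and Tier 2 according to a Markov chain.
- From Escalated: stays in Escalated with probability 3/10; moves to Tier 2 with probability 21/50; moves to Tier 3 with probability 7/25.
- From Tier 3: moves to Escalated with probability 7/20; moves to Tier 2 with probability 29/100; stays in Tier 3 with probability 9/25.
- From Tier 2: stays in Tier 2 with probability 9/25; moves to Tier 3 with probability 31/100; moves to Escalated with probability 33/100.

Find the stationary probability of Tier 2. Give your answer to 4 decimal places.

Let the stationary distribution be π with π = πP and π_1 + π_2 + π_3 = 1.
π_1 = 0.3·π_1 + 0.35·π_2 + 0.33·π_3
π_2 = 0.28·π_1 + 0.36·π_2 + 0.31·π_3
Solving with the normalization constraint gives π = (0.3265, 0.3160, 0.3575).
So the stationary probability of Tier 2 is 0.3575.

0.3575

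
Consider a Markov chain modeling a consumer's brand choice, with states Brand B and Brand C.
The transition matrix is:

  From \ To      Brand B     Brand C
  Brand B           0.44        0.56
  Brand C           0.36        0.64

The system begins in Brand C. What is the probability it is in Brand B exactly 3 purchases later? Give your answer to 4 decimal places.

Propagate the distribution vector 3 purchases from Brand C.
After 0 purchases: (0.0000, 1.0000)
After 1 purchase: (0.3600, 0.6400)
After 2 purchases: (0.3888, 0.6112)
After 3 purchases: (0.3911, 0.6089)
P(in Brand B after 3 purchases) = 0.3911

0.3911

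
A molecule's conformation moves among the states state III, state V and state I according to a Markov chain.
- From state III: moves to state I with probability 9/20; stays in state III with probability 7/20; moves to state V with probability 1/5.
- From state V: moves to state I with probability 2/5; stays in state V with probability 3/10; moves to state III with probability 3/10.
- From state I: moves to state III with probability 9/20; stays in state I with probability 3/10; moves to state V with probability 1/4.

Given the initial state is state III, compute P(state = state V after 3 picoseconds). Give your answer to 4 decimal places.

Propagate the distribution vector 3 picoseconds from state III.
After 0 picoseconds: (1.0000, 0.0000, 0.0000)
After 1 picosecond: (0.3500, 0.2000, 0.4500)
After 2 picoseconds: (0.3850, 0.2425, 0.3725)
After 3 picoseconds: (0.3751, 0.2429, 0.3820)
P(in state V after 3 picoseconds) = 0.2429

0.2429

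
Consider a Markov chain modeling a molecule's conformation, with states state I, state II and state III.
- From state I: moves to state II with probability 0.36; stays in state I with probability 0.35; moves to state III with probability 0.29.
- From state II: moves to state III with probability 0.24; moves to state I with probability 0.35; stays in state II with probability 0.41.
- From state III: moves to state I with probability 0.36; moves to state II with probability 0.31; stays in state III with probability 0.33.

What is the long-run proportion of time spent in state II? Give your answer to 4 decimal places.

Let the stationary distribution be π with π = πP and π_1 + π_2 + π_3 = 1.
π_1 = 0.35·π_1 + 0.35·π_2 + 0.36·π_3
π_2 = 0.36·π_1 + 0.41·π_2 + 0.31·π_3
Solving with the normalization constraint gives π = (0.3528, 0.3640, 0.2831).
So the stationary probability of state II is 0.3640.

0.3640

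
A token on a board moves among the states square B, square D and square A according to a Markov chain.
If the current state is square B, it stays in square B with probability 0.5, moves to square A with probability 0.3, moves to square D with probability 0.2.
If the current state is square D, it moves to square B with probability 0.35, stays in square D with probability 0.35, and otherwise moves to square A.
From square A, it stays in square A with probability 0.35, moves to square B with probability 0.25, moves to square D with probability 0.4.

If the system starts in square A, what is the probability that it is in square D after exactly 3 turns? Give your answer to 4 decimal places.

0.3130

Propagate the distribution vector 3 turns from square A.
After 0 turns: (0.0000, 0.0000, 1.0000)
After 1 turn: (0.2500, 0.4000, 0.3500)
After 2 turns: (0.3525, 0.3300, 0.3175)
After 3 turns: (0.3711, 0.3130, 0.3159)
P(in square D after 3 turns) = 0.3130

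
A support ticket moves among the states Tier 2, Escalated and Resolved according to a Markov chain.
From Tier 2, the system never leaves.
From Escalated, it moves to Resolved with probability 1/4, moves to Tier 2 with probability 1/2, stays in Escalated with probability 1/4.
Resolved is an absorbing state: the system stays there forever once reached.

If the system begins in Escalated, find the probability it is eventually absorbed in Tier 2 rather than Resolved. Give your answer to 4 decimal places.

Let h(s) be the probability of absorption at Tier 2 starting from transient state s. Then h(Tier 2) = 1 and h(Resolved) = 0. By first-step analysis:
h(Escalated) = 0.5·1 + 0.25·h(Escalated) + 0.25·0
Solving: h(Escalated) = 0.6667.
Starting from Escalated, the probability is 0.6667.

0.6667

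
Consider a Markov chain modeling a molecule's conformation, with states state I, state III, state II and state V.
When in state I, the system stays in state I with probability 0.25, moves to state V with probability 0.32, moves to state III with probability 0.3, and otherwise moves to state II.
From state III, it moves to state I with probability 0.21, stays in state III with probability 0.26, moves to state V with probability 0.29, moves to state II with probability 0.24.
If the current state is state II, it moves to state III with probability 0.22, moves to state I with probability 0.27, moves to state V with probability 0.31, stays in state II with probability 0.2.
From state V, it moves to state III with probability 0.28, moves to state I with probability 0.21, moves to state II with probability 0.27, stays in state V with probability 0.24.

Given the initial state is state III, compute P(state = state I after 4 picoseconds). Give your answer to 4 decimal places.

0.2322

Propagate the distribution vector 4 picoseconds from state III.
After 0 picoseconds: (0.0000, 1.0000, 0.0000, 0.0000)
After 1 picosecond: (0.2100, 0.2600, 0.2400, 0.2900)
After 2 picoseconds: (0.2328, 0.2646, 0.2160, 0.2866)
After 3 picoseconds: (0.2323, 0.2664, 0.2144, 0.2870)
After 4 picoseconds: (0.2322, 0.2665, 0.2145, 0.2869)
P(in state I after 4 picoseconds) = 0.2322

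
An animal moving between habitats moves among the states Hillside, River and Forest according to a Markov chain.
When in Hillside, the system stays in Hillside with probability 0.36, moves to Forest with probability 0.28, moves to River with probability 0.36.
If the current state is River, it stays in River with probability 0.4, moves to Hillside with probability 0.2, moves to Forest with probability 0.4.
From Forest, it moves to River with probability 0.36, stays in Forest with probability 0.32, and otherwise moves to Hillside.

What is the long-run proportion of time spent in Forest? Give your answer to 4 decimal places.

Let the stationary distribution be π with π = πP and π_1 + π_2 + π_3 = 1.
π_1 = 0.36·π_1 + 0.2·π_2 + 0.32·π_3
π_2 = 0.36·π_1 + 0.4·π_2 + 0.36·π_3
Solving with the normalization constraint gives π = (0.2865, 0.3750, 0.3385).
So the stationary probability of Forest is 0.3385.

0.3385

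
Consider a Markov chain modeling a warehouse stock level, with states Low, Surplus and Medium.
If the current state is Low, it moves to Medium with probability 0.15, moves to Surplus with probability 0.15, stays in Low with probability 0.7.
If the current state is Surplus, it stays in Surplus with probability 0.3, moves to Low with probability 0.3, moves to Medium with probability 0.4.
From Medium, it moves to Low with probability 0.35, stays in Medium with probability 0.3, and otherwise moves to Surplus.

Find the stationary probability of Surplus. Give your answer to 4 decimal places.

Let the stationary distribution be π with π = πP and π_1 + π_2 + π_3 = 1.
π_1 = 0.7·π_1 + 0.3·π_2 + 0.35·π_3
π_2 = 0.15·π_1 + 0.3·π_2 + 0.35·π_3
Solving with the normalization constraint gives π = (0.5204, 0.2342, 0.2454).
So the stationary probability of Surplus is 0.2342.

0.2342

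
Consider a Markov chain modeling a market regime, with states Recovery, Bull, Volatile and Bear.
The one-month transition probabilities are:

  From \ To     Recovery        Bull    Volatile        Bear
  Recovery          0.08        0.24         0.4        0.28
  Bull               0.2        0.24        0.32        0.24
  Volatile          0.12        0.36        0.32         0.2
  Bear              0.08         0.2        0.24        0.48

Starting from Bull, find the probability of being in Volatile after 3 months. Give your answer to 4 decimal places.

Propagate the distribution vector 3 months from Bull.
After 0 months: (0.0000, 1.0000, 0.0000, 0.0000)
After 1 month: (0.2000, 0.2400, 0.3200, 0.2400)
After 2 months: (0.1216, 0.2688, 0.3168, 0.2928)
After 3 months: (0.1249, 0.2663, 0.3063, 0.3025)
P(in Volatile after 3 months) = 0.3063

0.3063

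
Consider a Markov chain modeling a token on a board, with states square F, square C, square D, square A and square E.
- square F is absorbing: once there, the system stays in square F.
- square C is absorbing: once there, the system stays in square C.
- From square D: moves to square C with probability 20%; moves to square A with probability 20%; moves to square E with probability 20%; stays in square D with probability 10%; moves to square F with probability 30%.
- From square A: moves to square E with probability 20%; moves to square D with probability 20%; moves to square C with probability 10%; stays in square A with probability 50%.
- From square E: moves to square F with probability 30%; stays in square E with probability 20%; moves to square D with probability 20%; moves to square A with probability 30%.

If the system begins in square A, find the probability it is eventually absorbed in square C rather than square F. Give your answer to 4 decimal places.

0.4615

Let h(s) be the probability of absorption at square C starting from transient state s. Then h(square C) = 1 and h(square F) = 0. By first-step analysis:
h(square D) = 0.3·0 + 0.2·1 + 0.1·h(square D) + 0.2·h(square A) + 0.2·h(square E)
h(square A) = 0.1·1 + 0.2·h(square D) + 0.5·h(square A) + 0.2·h(square E)
h(square E) = 0.3·0 + 0.2·h(square D) + 0.3·h(square A) + 0.2·h(square E)
Solving: h(square D) = 0.3846, h(square A) = 0.4615, h(square E) = 0.2692.
Starting from square A, the probability is 0.4615.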